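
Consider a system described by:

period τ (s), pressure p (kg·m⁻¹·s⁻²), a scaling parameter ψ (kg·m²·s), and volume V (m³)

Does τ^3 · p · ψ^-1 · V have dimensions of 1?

yes

Sum the exponent of each base dimension across the product:
  M: 3·[τ]_M + [p]_M − [ψ]_M + [V]_M = 3·(0) + (1) − (1) + (0) = 0
  L: 3·[τ]_L + [p]_L − [ψ]_L + [V]_L = 3·(0) + (-1) − (2) + (3) = 0
  T: 3·[τ]_T + [p]_T − [ψ]_T + [V]_T = 3·(1) + (-2) − (1) + (0) = 0
All base exponents vanish — dimensionless.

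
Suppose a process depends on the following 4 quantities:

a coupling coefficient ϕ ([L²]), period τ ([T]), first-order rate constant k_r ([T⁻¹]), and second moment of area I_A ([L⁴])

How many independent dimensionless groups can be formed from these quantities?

There are 4 variables and 2 base dimensions (L, T).
The dimension matrix has rank 2.
Independent dimensionless groups: 4 − 2 = 2.

2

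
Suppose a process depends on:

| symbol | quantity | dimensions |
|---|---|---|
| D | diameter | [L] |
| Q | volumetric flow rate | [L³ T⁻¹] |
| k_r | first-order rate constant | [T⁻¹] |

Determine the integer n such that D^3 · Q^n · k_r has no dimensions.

Balance the L exponent: (3)·n from Q, plus 3·(1) + (0) = 3 from the rest, must sum to zero.
3n + 3 = 0, so n = -1.

-1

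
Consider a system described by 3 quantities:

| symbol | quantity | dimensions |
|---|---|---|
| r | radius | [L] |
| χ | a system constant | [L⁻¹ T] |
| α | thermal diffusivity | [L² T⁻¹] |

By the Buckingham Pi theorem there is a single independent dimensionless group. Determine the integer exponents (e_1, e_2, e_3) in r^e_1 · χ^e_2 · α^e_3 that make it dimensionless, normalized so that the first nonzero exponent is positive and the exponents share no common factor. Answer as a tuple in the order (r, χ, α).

(1, -1, -1)

L: e_1·(1) + e_2·(-1) + e_3·(2) = 0
T: e_1·(0) + e_2·(1) + e_3·(-1) = 0
Solving this homogeneous linear system for the smallest-integer solution (first nonzero entry positive) gives (1, -1, -1).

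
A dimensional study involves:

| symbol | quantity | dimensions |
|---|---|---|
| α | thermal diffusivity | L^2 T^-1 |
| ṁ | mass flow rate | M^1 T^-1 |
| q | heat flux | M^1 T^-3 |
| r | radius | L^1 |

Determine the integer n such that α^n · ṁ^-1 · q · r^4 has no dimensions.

-2

Balance the L exponent: (2)·n from α, plus −(0) + (0) + 4·(1) = 4 from the rest, must sum to zero.
2n + 4 = 0, so n = -2.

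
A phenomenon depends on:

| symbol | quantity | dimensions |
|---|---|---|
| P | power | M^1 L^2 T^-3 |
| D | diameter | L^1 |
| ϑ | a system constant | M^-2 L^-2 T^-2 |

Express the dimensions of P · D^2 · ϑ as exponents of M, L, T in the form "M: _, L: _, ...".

M: -1, L: 2, T: -5

Collect each base-dimension exponent across the product:
  M: (1) + 2·(0) + (-2) = -1
  L: (2) + 2·(1) + (-2) = 2
  T: (-3) + 2·(0) + (-2) = -5
So the dimensions are [M⁻¹ L² T⁻⁵].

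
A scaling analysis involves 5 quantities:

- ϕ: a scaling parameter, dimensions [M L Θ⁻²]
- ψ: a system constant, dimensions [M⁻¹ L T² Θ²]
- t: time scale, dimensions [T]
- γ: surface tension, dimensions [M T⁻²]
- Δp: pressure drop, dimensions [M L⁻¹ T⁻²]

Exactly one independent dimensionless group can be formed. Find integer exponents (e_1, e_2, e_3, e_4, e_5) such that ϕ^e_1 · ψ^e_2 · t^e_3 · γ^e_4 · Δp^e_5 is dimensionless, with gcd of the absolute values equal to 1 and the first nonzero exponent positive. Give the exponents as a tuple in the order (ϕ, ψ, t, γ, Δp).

(1, 1, -2, -2, 2)

M: e_1·(1) + e_2·(-1) + e_3·(0) + e_4·(1) + e_5·(1) = 0
L: e_1·(1) + e_2·(1) + e_3·(0) + e_4·(0) + e_5·(-1) = 0
T: e_1·(0) + e_2·(2) + e_3·(1) + e_4·(-2) + e_5·(-2) = 0
Θ: e_1·(-2) + e_2·(2) + e_3·(0) + e_4·(0) + e_5·(0) = 0
Solving this homogeneous linear system for the smallest-integer solution (first nonzero entry positive) gives (1, 1, -2, -2, 2).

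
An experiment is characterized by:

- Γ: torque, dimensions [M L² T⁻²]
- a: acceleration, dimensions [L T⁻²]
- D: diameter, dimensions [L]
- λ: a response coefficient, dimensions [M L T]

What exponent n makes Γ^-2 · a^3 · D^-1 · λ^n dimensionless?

2

Balance the M exponent: (1)·n from λ, plus −2·(1) + 3·(0) − (0) = -2 from the rest, must sum to zero.
n − 2 = 0, so n = 2.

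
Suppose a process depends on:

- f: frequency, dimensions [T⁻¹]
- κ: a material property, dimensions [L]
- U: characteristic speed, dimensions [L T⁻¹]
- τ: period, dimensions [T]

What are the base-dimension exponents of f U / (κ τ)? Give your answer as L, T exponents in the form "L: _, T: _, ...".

Collect each base-dimension exponent across the product:
  L: (0) − (1) + (1) − (0) = 0
  T: (-1) − (0) + (-1) − (1) = -3
So the dimensions are [T⁻³].

L: 0, T: -3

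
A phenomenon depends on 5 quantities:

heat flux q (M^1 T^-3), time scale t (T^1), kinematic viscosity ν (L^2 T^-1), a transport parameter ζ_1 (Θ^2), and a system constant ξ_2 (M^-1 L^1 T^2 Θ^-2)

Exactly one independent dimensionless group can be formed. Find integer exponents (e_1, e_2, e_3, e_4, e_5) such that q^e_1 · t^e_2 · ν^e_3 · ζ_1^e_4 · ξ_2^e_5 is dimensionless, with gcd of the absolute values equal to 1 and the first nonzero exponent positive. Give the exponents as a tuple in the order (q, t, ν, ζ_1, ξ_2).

(2, 1, -1, 2, 2)

M: e_1·(1) + e_2·(0) + e_3·(0) + e_4·(0) + e_5·(-1) = 0
L: e_1·(0) + e_2·(0) + e_3·(2) + e_4·(0) + e_5·(1) = 0
T: e_1·(-3) + e_2·(1) + e_3·(-1) + e_4·(0) + e_5·(2) = 0
Θ: e_1·(0) + e_2·(0) + e_3·(0) + e_4·(2) + e_5·(-2) = 0
Solving this homogeneous linear system for the smallest-integer solution (first nonzero entry positive) gives (2, 1, -1, 2, 2).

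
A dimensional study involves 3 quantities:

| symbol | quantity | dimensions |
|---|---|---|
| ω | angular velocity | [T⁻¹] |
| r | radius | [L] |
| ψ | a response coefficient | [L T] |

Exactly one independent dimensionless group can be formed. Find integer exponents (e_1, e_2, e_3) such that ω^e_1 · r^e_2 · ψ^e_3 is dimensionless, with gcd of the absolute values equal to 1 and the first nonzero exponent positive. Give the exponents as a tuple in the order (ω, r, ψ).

(1, -1, 1)

L: e_1·(0) + e_2·(1) + e_3·(1) = 0
T: e_1·(-1) + e_2·(0) + e_3·(1) = 0
Solving this homogeneous linear system for the smallest-integer solution (first nonzero entry positive) gives (1, -1, 1).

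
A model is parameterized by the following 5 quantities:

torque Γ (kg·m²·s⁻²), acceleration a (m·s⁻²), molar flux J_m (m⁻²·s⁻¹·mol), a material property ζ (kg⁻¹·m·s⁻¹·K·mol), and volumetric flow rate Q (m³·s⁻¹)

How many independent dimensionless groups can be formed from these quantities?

There are 5 variables and 5 base dimensions (M, L, T, Θ, N).
The dimension matrix has rank 5.
Independent dimensionless groups: 5 − 5 = 0.

0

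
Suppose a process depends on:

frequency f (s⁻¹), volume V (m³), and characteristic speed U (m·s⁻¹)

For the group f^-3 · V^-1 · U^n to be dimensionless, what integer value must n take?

Balance the L exponent: (1)·n from U, plus −3·(0) − (3) = -3 from the rest, must sum to zero.
n − 3 = 0, so n = 3.

3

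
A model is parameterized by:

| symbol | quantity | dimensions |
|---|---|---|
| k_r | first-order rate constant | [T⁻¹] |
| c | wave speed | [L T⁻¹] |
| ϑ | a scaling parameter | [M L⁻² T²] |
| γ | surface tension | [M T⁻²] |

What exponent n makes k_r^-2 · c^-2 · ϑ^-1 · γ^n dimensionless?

1

Balance the M exponent: (1)·n from γ, plus −2·(0) − 2·(0) − (1) = -1 from the rest, must sum to zero.
n − 1 = 0, so n = 1.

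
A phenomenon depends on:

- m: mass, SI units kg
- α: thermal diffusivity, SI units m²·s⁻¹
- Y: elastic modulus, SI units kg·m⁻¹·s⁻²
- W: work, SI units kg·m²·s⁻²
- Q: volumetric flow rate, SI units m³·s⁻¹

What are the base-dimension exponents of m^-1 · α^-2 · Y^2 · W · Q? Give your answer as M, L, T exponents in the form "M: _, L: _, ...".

M: 2, L: -1, T: -5

Collect each base-dimension exponent across the product:
  M: −(1) − 2·(0) + 2·(1) + (1) + (0) = 2
  L: −(0) − 2·(2) + 2·(-1) + (2) + (3) = -1
  T: −(0) − 2·(-1) + 2·(-2) + (-2) + (-1) = -5
So the dimensions are [M² L⁻¹ T⁻⁵].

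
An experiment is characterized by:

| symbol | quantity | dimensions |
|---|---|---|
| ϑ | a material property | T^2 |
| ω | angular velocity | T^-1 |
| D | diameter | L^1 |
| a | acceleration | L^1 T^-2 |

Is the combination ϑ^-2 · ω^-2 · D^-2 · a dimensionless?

no

Sum the exponent of each base dimension across the product:
  L: −2·[ϑ]_L − 2·[ω]_L − 2·[D]_L + [a]_L = −2·(0) − 2·(0) − 2·(1) + (1) = -1
  T: −2·[ϑ]_T − 2·[ω]_T − 2·[D]_T + [a]_T = −2·(2) − 2·(-1) − 2·(0) + (-2) = -4
Net dimensions [L⁻¹ T⁻⁴] ≠ [1] — not dimensionless.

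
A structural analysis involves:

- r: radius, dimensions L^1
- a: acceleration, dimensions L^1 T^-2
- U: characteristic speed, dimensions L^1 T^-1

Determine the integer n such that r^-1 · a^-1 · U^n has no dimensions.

Balance the L exponent: (1)·n from U, plus −(1) − (1) = -2 from the rest, must sum to zero.
n − 2 = 0, so n = 2.

2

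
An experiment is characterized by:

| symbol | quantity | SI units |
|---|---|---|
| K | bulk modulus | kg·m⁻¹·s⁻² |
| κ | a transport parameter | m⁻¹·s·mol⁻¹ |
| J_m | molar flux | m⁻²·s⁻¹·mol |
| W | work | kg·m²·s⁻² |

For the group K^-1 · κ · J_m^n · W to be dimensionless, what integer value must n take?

Balance the L exponent: (-2)·n from J_m, plus −(-1) + (-1) + (2) = 2 from the rest, must sum to zero.
-2n + 2 = 0, so n = 1.

1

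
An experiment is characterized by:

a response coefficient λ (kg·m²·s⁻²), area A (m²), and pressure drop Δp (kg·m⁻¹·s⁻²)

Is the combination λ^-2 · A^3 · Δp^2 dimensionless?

Sum the exponent of each base dimension across the product:
  M: −2·[λ]_M + 3·[A]_M + 2·[Δp]_M = −2·(1) + 3·(0) + 2·(1) = 0
  L: −2·[λ]_L + 3·[A]_L + 2·[Δp]_L = −2·(2) + 3·(2) + 2·(-1) = 0
  T: −2·[λ]_T + 3·[A]_T + 2·[Δp]_T = −2·(-2) + 3·(0) + 2·(-2) = 0
All base exponents vanish — dimensionless.

yes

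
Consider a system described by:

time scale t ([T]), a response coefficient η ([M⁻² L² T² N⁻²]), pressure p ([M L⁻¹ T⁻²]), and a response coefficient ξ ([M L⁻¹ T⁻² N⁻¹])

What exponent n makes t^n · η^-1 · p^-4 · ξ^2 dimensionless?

-2

Balance the T exponent: (1)·n from t, plus −(2) − 4·(-2) + 2·(-2) = 2 from the rest, must sum to zero.
n + 2 = 0, so n = -2.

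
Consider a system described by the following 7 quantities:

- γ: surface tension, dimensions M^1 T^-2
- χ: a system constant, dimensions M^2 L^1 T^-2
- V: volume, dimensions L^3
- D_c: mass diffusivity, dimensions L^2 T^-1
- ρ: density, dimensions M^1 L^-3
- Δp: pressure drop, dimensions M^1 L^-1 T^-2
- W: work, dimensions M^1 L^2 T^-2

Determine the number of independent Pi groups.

4

There are 7 variables and 3 base dimensions (M, L, T).
The dimension matrix has rank 3.
Independent dimensionless groups: 7 − 3 = 4.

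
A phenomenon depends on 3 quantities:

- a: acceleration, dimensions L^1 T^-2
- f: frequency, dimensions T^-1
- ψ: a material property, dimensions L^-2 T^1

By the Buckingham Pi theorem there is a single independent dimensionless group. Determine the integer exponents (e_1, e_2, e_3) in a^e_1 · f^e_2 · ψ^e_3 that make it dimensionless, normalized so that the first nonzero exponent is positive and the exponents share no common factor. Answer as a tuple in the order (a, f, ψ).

(2, -3, 1)

L: e_1·(1) + e_2·(0) + e_3·(-2) = 0
T: e_1·(-2) + e_2·(-1) + e_3·(1) = 0
Solving this homogeneous linear system for the smallest-integer solution (first nonzero entry positive) gives (2, -3, 1).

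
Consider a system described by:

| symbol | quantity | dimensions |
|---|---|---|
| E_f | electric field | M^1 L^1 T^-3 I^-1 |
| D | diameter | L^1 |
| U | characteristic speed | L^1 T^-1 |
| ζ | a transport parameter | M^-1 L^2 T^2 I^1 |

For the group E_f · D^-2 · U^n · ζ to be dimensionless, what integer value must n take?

Balance the L exponent: (1)·n from U, plus (1) − 2·(1) + (2) = 1 from the rest, must sum to zero.
n + 1 = 0, so n = -1.

-1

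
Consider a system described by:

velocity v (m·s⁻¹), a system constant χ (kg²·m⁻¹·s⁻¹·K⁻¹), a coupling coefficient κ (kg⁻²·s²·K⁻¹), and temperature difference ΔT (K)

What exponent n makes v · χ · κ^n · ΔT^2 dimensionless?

1

Balance the M exponent: (-2)·n from κ, plus (0) + (2) + 2·(0) = 2 from the rest, must sum to zero.
-2n + 2 = 0, so n = 1.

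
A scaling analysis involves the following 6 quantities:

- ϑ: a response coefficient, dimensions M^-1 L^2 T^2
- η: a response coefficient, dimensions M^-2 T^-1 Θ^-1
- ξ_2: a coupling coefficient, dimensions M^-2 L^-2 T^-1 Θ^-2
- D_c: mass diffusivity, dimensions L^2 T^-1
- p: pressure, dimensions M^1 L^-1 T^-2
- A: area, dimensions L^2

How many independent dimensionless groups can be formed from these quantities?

2

There are 6 variables and 4 base dimensions (M, L, T, Θ).
The dimension matrix has rank 4.
Independent dimensionless groups: 6 − 4 = 2.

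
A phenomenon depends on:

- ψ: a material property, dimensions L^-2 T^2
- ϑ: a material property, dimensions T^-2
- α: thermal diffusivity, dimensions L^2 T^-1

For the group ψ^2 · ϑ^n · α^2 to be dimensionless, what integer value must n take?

Balance the T exponent: (-2)·n from ϑ, plus 2·(2) + 2·(-1) = 2 from the rest, must sum to zero.
-2n + 2 = 0, so n = 1.

1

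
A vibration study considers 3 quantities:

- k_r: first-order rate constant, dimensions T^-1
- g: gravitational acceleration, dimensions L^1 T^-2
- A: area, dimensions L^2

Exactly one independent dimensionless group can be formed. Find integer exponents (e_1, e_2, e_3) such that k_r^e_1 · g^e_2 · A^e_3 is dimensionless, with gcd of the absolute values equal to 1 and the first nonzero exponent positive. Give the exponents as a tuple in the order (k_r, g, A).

L: e_1·(0) + e_2·(1) + e_3·(2) = 0
T: e_1·(-1) + e_2·(-2) + e_3·(0) = 0
Solving this homogeneous linear system for the smallest-integer solution (first nonzero entry positive) gives (4, -2, 1).

(4, -2, 1)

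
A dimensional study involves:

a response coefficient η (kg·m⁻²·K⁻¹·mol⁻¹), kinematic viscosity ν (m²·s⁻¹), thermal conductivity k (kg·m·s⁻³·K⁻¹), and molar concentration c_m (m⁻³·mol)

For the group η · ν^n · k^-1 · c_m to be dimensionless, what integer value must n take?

3

Balance the L exponent: (2)·n from ν, plus (-2) − (1) + (-3) = -6 from the rest, must sum to zero.
2n − 6 = 0, so n = 3.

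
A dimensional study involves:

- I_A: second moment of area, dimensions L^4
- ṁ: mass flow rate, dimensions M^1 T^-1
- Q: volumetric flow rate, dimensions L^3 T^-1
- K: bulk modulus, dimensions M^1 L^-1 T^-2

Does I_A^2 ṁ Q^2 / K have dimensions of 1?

Sum the exponent of each base dimension across the product:
  M: 2·[I_A]_M + [ṁ]_M + 2·[Q]_M − [K]_M = 2·(0) + (1) + 2·(0) − (1) = 0
  L: 2·[I_A]_L + [ṁ]_L + 2·[Q]_L − [K]_L = 2·(4) + (0) + 2·(3) − (-1) = 15
  T: 2·[I_A]_T + [ṁ]_T + 2·[Q]_T − [K]_T = 2·(0) + (-1) + 2·(-1) − (-2) = -1
Net dimensions [L¹⁵ T⁻¹] ≠ [1] — not dimensionless.

no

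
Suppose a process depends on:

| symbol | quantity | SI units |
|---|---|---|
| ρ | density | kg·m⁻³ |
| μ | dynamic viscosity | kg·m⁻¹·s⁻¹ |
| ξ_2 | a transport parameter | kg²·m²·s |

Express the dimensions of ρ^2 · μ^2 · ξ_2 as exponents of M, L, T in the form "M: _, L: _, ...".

Collect each base-dimension exponent across the product:
  M: 2·(1) + 2·(1) + (2) = 6
  L: 2·(-3) + 2·(-1) + (2) = -6
  T: 2·(0) + 2·(-1) + (1) = -1
So the dimensions are [M⁶ L⁻⁶ T⁻¹].

M: 6, L: -6, T: -1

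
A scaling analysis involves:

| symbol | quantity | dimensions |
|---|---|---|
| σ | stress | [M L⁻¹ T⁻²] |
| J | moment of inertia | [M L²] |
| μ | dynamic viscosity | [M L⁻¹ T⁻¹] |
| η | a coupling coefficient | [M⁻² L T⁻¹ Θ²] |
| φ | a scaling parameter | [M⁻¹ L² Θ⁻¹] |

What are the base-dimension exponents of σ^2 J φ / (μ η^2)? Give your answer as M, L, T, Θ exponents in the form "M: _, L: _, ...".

M: 5, L: 1, T: -1, Θ: -5

Collect each base-dimension exponent across the product:
  M: 2·(1) + (1) − (1) − 2·(-2) + (-1) = 5
  L: 2·(-1) + (2) − (-1) − 2·(1) + (2) = 1
  T: 2·(-2) + (0) − (-1) − 2·(-1) + (0) = -1
  Θ: 2·(0) + (0) − (0) − 2·(2) + (-1) = -5
So the dimensions are [M⁵ L T⁻¹ Θ⁻⁵].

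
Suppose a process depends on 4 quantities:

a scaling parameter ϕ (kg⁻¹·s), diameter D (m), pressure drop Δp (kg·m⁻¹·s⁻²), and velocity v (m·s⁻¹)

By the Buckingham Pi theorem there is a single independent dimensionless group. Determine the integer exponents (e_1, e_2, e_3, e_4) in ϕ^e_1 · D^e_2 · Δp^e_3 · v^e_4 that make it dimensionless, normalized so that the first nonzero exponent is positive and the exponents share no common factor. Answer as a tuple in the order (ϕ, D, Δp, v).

(1, 2, 1, -1)

M: e_1·(-1) + e_2·(0) + e_3·(1) + e_4·(0) = 0
L: e_1·(0) + e_2·(1) + e_3·(-1) + e_4·(1) = 0
T: e_1·(1) + e_2·(0) + e_3·(-2) + e_4·(-1) = 0
Solving this homogeneous linear system for the smallest-integer solution (first nonzero entry positive) gives (1, 2, 1, -1).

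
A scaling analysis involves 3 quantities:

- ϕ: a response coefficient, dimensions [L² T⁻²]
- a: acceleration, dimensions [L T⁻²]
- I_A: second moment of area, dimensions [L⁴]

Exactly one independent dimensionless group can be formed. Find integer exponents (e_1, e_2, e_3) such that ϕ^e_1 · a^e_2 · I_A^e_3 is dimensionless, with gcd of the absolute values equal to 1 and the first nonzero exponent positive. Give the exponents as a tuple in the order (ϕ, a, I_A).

L: e_1·(2) + e_2·(1) + e_3·(4) = 0
T: e_1·(-2) + e_2·(-2) + e_3·(0) = 0
Solving this homogeneous linear system for the smallest-integer solution (first nonzero entry positive) gives (4, -4, -1).

(4, -4, -1)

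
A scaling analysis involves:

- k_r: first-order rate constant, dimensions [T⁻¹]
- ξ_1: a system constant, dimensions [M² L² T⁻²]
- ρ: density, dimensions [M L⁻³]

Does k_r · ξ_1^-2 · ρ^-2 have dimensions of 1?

no

Sum the exponent of each base dimension across the product:
  M: [k_r]_M − 2·[ξ_1]_M − 2·[ρ]_M = (0) − 2·(2) − 2·(1) = -6
  L: [k_r]_L − 2·[ξ_1]_L − 2·[ρ]_L = (0) − 2·(2) − 2·(-3) = 2
  T: [k_r]_T − 2·[ξ_1]_T − 2·[ρ]_T = (-1) − 2·(-2) − 2·(0) = 3
Net dimensions [M⁻⁶ L² T³] ≠ [1] — not dimensionless.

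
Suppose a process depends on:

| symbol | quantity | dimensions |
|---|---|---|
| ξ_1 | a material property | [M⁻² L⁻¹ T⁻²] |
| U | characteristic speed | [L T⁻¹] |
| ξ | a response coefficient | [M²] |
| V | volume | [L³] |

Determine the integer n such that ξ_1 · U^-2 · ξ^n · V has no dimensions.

Balance the M exponent: (2)·n from ξ, plus (-2) − 2·(0) + (0) = -2 from the rest, must sum to zero.
2n − 2 = 0, so n = 1.

1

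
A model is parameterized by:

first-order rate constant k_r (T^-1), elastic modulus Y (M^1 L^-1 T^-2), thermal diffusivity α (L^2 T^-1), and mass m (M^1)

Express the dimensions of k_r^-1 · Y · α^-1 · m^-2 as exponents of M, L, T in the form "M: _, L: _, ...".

M: -1, L: -3, T: 0

Collect each base-dimension exponent across the product:
  M: −(0) + (1) − (0) − 2·(1) = -1
  L: −(0) + (-1) − (2) − 2·(0) = -3
  T: −(-1) + (-2) − (-1) − 2·(0) = 0
So the dimensions are [M⁻¹ L⁻³].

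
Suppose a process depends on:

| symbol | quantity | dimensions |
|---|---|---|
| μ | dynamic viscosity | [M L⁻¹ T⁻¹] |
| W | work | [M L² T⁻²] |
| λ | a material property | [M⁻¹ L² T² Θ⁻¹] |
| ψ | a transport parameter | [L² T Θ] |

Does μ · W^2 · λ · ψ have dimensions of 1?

Sum the exponent of each base dimension across the product:
  M: [μ]_M + 2·[W]_M + [λ]_M + [ψ]_M = (1) + 2·(1) + (-1) + (0) = 2
  L: [μ]_L + 2·[W]_L + [λ]_L + [ψ]_L = (-1) + 2·(2) + (2) + (2) = 7
  T: [μ]_T + 2·[W]_T + [λ]_T + [ψ]_T = (-1) + 2·(-2) + (2) + (1) = -2
  Θ: [μ]_Θ + 2·[W]_Θ + [λ]_Θ + [ψ]_Θ = (0) + 2·(0) + (-1) + (1) = 0
Net dimensions [M² L⁷ T⁻²] ≠ [1] — not dimensionless.

no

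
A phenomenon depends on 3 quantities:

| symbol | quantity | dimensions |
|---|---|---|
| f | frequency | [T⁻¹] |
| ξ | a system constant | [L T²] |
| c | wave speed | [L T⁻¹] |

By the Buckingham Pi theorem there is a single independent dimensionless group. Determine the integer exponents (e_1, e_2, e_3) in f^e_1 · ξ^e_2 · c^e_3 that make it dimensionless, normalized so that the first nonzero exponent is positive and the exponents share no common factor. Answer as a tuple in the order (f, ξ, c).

L: e_1·(0) + e_2·(1) + e_3·(1) = 0
T: e_1·(-1) + e_2·(2) + e_3·(-1) = 0
Solving this homogeneous linear system for the smallest-integer solution (first nonzero entry positive) gives (3, 1, -1).

(3, 1, -1)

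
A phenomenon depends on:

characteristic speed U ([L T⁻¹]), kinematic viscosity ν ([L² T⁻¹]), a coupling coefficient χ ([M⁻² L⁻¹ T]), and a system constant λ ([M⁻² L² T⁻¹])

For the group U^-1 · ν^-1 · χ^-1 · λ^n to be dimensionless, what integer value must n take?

Balance the M exponent: (-2)·n from λ, plus −(0) − (0) − (-2) = 2 from the rest, must sum to zero.
-2n + 2 = 0, so n = 1.

1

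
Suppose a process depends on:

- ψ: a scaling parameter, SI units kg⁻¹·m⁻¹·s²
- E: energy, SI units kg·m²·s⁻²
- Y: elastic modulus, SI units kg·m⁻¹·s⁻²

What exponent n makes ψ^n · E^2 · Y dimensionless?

Balance the M exponent: (-1)·n from ψ, plus 2·(1) + (1) = 3 from the rest, must sum to zero.
−n + 3 = 0, so n = 3.

3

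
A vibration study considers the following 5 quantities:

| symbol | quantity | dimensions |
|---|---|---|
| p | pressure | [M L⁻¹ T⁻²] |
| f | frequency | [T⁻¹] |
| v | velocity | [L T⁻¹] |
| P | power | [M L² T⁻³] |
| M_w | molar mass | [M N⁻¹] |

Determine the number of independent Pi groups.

There are 5 variables and 4 base dimensions (M, L, T, N).
The dimension matrix has rank 4.
Independent dimensionless groups: 5 − 4 = 1.

1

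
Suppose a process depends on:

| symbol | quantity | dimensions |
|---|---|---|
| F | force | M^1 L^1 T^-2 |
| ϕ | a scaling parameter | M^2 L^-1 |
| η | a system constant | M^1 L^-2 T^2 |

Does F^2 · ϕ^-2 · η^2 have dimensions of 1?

Sum the exponent of each base dimension across the product:
  M: 2·[F]_M − 2·[ϕ]_M + 2·[η]_M = 2·(1) − 2·(2) + 2·(1) = 0
  L: 2·[F]_L − 2·[ϕ]_L + 2·[η]_L = 2·(1) − 2·(-1) + 2·(-2) = 0
  T: 2·[F]_T − 2·[ϕ]_T + 2·[η]_T = 2·(-2) − 2·(0) + 2·(2) = 0
All base exponents vanish — dimensionless.

yes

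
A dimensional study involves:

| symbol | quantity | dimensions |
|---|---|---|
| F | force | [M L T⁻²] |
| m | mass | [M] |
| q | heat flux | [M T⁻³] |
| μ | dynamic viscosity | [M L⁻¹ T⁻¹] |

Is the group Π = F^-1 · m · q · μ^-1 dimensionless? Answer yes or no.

Sum the exponent of each base dimension across the product:
  M: −[F]_M + [m]_M + [q]_M − [μ]_M = −(1) + (1) + (1) − (1) = 0
  L: −[F]_L + [m]_L + [q]_L − [μ]_L = −(1) + (0) + (0) − (-1) = 0
  T: −[F]_T + [m]_T + [q]_T − [μ]_T = −(-2) + (0) + (-3) − (-1) = 0
  Θ: −[F]_Θ + [m]_Θ + [q]_Θ − [μ]_Θ = −(0) + (0) + (0) − (0) = 0
All base exponents vanish — dimensionless.

yes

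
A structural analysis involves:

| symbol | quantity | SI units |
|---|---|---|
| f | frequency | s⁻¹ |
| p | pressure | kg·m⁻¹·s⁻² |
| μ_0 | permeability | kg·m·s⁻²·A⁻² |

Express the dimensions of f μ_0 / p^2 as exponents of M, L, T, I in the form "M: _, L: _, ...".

Collect each base-dimension exponent across the product:
  M: (0) − 2·(1) + (1) = -1
  L: (0) − 2·(-1) + (1) = 3
  T: (-1) − 2·(-2) + (-2) = 1
  I: (0) − 2·(0) + (-2) = -2
So the dimensions are [M⁻¹ L³ T I⁻²].

M: -1, L: 3, T: 1, I: -2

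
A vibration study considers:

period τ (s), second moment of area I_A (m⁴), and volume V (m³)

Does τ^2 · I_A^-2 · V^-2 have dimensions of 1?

Sum the exponent of each base dimension across the product:
  L: 2·[τ]_L − 2·[I_A]_L − 2·[V]_L = 2·(0) − 2·(4) − 2·(3) = -14
  T: 2·[τ]_T − 2·[I_A]_T − 2·[V]_T = 2·(1) − 2·(0) − 2·(0) = 2
Net dimensions [L⁻¹⁴ T²] ≠ [1] — not dimensionless.

no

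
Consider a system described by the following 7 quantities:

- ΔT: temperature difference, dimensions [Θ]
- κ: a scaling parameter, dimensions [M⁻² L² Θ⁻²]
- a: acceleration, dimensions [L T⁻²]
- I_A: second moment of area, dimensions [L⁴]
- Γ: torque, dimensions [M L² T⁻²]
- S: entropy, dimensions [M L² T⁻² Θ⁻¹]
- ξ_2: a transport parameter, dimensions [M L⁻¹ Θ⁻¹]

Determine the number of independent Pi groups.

There are 7 variables and 4 base dimensions (M, L, T, Θ).
The dimension matrix has rank 4.
Independent dimensionless groups: 7 − 4 = 3.

3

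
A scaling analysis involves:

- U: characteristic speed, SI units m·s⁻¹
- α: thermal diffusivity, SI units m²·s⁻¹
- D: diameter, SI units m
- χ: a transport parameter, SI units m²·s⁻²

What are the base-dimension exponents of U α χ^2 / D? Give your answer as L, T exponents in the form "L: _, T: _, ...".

L: 6, T: -6

Collect each base-dimension exponent across the product:
  L: (1) + (2) − (1) + 2·(2) = 6
  T: (-1) + (-1) − (0) + 2·(-2) = -6
So the dimensions are [L⁶ T⁻⁶].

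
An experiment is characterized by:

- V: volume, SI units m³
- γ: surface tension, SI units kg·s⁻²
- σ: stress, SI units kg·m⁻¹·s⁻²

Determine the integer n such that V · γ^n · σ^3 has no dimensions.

Balance the M exponent: (1)·n from γ, plus (0) + 3·(1) = 3 from the rest, must sum to zero.
n + 3 = 0, so n = -3.

-3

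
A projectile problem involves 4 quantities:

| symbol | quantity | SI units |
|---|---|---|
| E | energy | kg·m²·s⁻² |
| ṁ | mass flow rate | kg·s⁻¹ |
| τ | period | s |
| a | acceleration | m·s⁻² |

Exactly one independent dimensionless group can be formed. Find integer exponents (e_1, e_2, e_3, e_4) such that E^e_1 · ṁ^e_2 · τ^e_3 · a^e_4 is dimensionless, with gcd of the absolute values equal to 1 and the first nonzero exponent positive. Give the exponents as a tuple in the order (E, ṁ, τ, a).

(1, -1, -3, -2)

M: e_1·(1) + e_2·(1) + e_3·(0) + e_4·(0) = 0
L: e_1·(2) + e_2·(0) + e_3·(0) + e_4·(1) = 0
T: e_1·(-2) + e_2·(-1) + e_3·(1) + e_4·(-2) = 0
Solving this homogeneous linear system for the smallest-integer solution (first nonzero entry positive) gives (1, -1, -3, -2).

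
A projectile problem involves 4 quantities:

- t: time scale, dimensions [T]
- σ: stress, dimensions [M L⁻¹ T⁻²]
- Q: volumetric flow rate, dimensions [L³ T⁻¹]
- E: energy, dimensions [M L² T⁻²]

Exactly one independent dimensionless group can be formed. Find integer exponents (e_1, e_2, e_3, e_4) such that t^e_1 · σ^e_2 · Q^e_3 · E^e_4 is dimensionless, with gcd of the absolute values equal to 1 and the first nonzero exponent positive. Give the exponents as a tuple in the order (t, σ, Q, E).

M: e_1·(0) + e_2·(1) + e_3·(0) + e_4·(1) = 0
L: e_1·(0) + e_2·(-1) + e_3·(3) + e_4·(2) = 0
T: e_1·(1) + e_2·(-2) + e_3·(-1) + e_4·(-2) = 0
Solving this homogeneous linear system for the smallest-integer solution (first nonzero entry positive) gives (1, 1, 1, -1).

(1, 1, 1, -1)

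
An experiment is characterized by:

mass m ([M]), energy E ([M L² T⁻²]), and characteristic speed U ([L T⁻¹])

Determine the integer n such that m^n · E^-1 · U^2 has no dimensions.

1

Balance the M exponent: (1)·n from m, plus −(1) + 2·(0) = -1 from the rest, must sum to zero.
n − 1 = 0, so n = 1.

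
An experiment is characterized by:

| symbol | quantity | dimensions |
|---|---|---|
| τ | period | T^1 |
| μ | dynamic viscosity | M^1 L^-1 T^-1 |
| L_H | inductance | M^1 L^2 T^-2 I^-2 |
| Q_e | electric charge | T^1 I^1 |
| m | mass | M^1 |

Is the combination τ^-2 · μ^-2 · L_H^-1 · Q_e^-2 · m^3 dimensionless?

Sum the exponent of each base dimension across the product:
  M: −2·[τ]_M − 2·[μ]_M − [L_H]_M − 2·[Q_e]_M + 3·[m]_M = −2·(0) − 2·(1) − (1) − 2·(0) + 3·(1) = 0
  L: −2·[τ]_L − 2·[μ]_L − [L_H]_L − 2·[Q_e]_L + 3·[m]_L = −2·(0) − 2·(-1) − (2) − 2·(0) + 3·(0) = 0
  T: −2·[τ]_T − 2·[μ]_T − [L_H]_T − 2·[Q_e]_T + 3·[m]_T = −2·(1) − 2·(-1) − (-2) − 2·(1) + 3·(0) = 0
  I: −2·[τ]_I − 2·[μ]_I − [L_H]_I − 2·[Q_e]_I + 3·[m]_I = −2·(0) − 2·(0) − (-2) − 2·(1) + 3·(0) = 0
All base exponents vanish — dimensionless.

yes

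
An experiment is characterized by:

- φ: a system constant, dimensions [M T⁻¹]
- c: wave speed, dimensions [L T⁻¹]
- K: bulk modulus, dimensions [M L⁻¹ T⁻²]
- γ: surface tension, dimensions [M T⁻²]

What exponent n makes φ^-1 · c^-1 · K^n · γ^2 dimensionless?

Balance the M exponent: (1)·n from K, plus −(1) − (0) + 2·(1) = 1 from the rest, must sum to zero.
n + 1 = 0, so n = -1.

-1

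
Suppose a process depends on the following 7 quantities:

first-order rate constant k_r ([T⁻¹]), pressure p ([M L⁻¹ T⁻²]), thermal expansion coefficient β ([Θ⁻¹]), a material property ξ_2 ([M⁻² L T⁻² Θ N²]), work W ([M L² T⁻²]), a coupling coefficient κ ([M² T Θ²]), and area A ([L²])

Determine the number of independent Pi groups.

There are 7 variables and 5 base dimensions (M, L, T, Θ, N).
The dimension matrix has rank 5.
Independent dimensionless groups: 7 − 5 = 2.

2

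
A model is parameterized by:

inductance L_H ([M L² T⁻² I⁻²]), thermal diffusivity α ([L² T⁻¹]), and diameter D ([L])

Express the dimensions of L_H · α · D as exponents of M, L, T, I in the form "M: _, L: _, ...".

M: 1, L: 5, T: -3, I: -2

Collect each base-dimension exponent across the product:
  M: (1) + (0) + (0) = 1
  L: (2) + (2) + (1) = 5
  T: (-2) + (-1) + (0) = -3
  I: (-2) + (0) + (0) = -2
So the dimensions are [M L⁵ T⁻³ I⁻²].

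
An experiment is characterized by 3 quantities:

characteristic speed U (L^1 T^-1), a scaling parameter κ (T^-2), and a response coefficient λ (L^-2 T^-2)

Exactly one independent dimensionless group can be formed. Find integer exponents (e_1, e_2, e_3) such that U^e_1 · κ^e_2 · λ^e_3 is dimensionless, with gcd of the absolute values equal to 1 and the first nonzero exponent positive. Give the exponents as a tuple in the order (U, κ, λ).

(2, -2, 1)

L: e_1·(1) + e_2·(0) + e_3·(-2) = 0
T: e_1·(-1) + e_2·(-2) + e_3·(-2) = 0
Solving this homogeneous linear system for the smallest-integer solution (first nonzero entry positive) gives (2, -2, 1).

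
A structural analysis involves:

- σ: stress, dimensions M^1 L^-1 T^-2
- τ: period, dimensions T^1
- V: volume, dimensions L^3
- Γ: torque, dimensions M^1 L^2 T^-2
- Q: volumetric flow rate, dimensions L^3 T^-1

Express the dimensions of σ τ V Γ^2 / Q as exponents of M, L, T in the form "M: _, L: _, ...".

Collect each base-dimension exponent across the product:
  M: (1) + (0) + (0) + 2·(1) − (0) = 3
  L: (-1) + (0) + (3) + 2·(2) − (3) = 3
  T: (-2) + (1) + (0) + 2·(-2) − (-1) = -4
So the dimensions are [M³ L³ T⁻⁴].

M: 3, L: 3, T: -4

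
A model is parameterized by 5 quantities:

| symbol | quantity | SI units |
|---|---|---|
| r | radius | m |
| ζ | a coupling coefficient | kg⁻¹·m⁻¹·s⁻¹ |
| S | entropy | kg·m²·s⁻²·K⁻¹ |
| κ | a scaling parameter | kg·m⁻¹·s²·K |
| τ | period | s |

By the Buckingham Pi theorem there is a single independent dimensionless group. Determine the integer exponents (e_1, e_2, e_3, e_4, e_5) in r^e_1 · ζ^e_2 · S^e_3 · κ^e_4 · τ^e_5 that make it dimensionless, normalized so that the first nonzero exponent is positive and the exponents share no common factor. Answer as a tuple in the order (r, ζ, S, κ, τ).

(1, 2, 1, 1, 2)

M: e_1·(0) + e_2·(-1) + e_3·(1) + e_4·(1) + e_5·(0) = 0
L: e_1·(1) + e_2·(-1) + e_3·(2) + e_4·(-1) + e_5·(0) = 0
T: e_1·(0) + e_2·(-1) + e_3·(-2) + e_4·(2) + e_5·(1) = 0
Θ: e_1·(0) + e_2·(0) + e_3·(-1) + e_4·(1) + e_5·(0) = 0
Solving this homogeneous linear system for the smallest-integer solution (first nonzero entry positive) gives (1, 2, 1, 1, 2).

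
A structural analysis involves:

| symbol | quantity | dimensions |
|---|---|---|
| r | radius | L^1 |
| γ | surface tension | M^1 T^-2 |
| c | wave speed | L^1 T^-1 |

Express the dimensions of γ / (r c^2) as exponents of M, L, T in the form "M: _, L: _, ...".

M: 1, L: -3, T: 0

Collect each base-dimension exponent across the product:
  M: −(0) + (1) − 2·(0) = 1
  L: −(1) + (0) − 2·(1) = -3
  T: −(0) + (-2) − 2·(-1) = 0
So the dimensions are [M L⁻³].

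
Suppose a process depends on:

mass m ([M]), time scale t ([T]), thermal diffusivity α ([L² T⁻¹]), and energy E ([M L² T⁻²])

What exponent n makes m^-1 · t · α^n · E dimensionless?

-1

Balance the L exponent: (2)·n from α, plus −(0) + (0) + (2) = 2 from the rest, must sum to zero.
2n + 2 = 0, so n = -1.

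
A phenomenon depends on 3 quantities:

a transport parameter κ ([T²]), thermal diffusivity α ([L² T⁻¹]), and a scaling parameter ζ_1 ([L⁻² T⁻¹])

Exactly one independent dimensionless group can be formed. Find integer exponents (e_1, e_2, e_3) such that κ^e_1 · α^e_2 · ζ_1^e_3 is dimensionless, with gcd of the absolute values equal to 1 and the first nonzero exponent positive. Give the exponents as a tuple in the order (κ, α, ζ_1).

L: e_1·(0) + e_2·(2) + e_3·(-2) = 0
T: e_1·(2) + e_2·(-1) + e_3·(-1) = 0
Solving this homogeneous linear system for the smallest-integer solution (first nonzero entry positive) gives (1, 1, 1).

(1, 1, 1)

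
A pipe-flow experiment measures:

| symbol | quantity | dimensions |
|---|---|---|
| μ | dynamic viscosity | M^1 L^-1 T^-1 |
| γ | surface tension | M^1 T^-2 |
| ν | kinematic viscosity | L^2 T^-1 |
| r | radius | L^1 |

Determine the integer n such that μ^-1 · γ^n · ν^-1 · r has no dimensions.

1

Balance the M exponent: (1)·n from γ, plus −(1) − (0) + (0) = -1 from the rest, must sum to zero.
n − 1 = 0, so n = 1.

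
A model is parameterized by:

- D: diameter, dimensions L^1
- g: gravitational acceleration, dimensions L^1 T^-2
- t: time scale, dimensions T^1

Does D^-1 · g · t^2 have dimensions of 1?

Sum the exponent of each base dimension across the product:
  L: −[D]_L + [g]_L + 2·[t]_L = −(1) + (1) + 2·(0) = 0
  T: −[D]_T + [g]_T + 2·[t]_T = −(0) + (-2) + 2·(1) = 0
All base exponents vanish — dimensionless.

yes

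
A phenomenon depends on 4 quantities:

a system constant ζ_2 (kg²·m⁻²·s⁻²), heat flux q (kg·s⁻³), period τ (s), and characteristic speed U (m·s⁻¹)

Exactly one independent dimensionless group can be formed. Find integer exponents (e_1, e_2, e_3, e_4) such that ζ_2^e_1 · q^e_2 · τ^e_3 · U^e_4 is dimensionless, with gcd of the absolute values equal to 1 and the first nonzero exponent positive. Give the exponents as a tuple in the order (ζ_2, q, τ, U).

(1, -2, -2, 2)

M: e_1·(2) + e_2·(1) + e_3·(0) + e_4·(0) = 0
L: e_1·(-2) + e_2·(0) + e_3·(0) + e_4·(1) = 0
T: e_1·(-2) + e_2·(-3) + e_3·(1) + e_4·(-1) = 0
Solving this homogeneous linear system for the smallest-integer solution (first nonzero entry positive) gives (1, -2, -2, 2).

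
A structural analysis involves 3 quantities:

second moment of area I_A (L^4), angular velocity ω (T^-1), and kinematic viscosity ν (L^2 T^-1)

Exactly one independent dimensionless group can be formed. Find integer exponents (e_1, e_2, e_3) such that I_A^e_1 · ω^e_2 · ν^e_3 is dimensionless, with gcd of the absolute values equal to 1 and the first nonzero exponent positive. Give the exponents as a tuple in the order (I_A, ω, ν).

L: e_1·(4) + e_2·(0) + e_3·(2) = 0
T: e_1·(0) + e_2·(-1) + e_3·(-1) = 0
Solving this homogeneous linear system for the smallest-integer solution (first nonzero entry positive) gives (1, 2, -2).

(1, 2, -2)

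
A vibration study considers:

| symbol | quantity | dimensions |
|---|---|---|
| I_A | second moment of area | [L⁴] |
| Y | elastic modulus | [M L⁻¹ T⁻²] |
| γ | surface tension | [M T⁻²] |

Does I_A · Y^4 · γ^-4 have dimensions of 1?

yes

Sum the exponent of each base dimension across the product:
  M: [I_A]_M + 4·[Y]_M − 4·[γ]_M = (0) + 4·(1) − 4·(1) = 0
  L: [I_A]_L + 4·[Y]_L − 4·[γ]_L = (4) + 4·(-1) − 4·(0) = 0
  T: [I_A]_T + 4·[Y]_T − 4·[γ]_T = (0) + 4·(-2) − 4·(-2) = 0
All base exponents vanish — dimensionless.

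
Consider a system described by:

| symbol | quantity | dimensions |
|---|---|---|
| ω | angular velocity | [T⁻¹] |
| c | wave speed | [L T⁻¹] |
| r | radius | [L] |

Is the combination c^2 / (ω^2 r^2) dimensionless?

yes

Sum the exponent of each base dimension across the product:
  M: −2·[ω]_M + 2·[c]_M − 2·[r]_M = −2·(0) + 2·(0) − 2·(0) = 0
  L: −2·[ω]_L + 2·[c]_L − 2·[r]_L = −2·(0) + 2·(1) − 2·(1) = 0
  T: −2·[ω]_T + 2·[c]_T − 2·[r]_T = −2·(-1) + 2·(-1) − 2·(0) = 0
  Θ: −2·[ω]_Θ + 2·[c]_Θ − 2·[r]_Θ = −2·(0) + 2·(0) − 2·(0) = 0
All base exponents vanish — dimensionless.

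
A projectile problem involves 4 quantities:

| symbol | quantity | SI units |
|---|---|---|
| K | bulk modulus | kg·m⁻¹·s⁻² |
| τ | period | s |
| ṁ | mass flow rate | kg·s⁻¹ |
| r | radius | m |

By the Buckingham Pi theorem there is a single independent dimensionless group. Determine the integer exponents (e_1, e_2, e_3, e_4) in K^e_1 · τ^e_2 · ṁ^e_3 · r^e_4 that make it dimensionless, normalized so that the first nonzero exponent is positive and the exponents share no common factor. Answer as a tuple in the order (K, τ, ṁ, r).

M: e_1·(1) + e_2·(0) + e_3·(1) + e_4·(0) = 0
L: e_1·(-1) + e_2·(0) + e_3·(0) + e_4·(1) = 0
T: e_1·(-2) + e_2·(1) + e_3·(-1) + e_4·(0) = 0
Solving this homogeneous linear system for the smallest-integer solution (first nonzero entry positive) gives (1, 1, -1, 1).

(1, 1, -1, 1)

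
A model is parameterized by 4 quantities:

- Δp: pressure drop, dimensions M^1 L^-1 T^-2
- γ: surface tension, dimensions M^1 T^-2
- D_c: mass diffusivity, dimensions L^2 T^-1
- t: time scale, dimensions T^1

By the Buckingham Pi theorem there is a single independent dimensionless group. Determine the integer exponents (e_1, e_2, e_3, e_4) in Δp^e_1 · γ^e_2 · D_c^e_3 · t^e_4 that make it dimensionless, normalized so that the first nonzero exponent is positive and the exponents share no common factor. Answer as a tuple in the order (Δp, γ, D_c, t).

M: e_1·(1) + e_2·(1) + e_3·(0) + e_4·(0) = 0
L: e_1·(-1) + e_2·(0) + e_3·(2) + e_4·(0) = 0
T: e_1·(-2) + e_2·(-2) + e_3·(-1) + e_4·(1) = 0
Solving this homogeneous linear system for the smallest-integer solution (first nonzero entry positive) gives (2, -2, 1, 1).

(2, -2, 1, 1)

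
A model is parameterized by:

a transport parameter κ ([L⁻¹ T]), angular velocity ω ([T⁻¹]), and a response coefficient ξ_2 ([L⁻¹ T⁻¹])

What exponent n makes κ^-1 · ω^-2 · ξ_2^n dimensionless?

1

Balance the L exponent: (-1)·n from ξ_2, plus −(-1) − 2·(0) = 1 from the rest, must sum to zero.
−n + 1 = 0, so n = 1.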